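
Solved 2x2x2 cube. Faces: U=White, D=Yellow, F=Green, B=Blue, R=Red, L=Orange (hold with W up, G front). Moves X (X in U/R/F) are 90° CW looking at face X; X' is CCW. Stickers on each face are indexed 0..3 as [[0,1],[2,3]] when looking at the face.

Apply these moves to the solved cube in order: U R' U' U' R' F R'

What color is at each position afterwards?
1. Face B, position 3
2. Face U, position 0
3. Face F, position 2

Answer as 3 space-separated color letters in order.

Answer: B O W

Derivation:
After move 1 (U): U=WWWW F=RRGG R=BBRR B=OOBB L=GGOO
After move 2 (R'): R=BRBR U=WBWO F=RWGW D=YRYG B=YOYB
After move 3 (U'): U=BOWW F=GGGW R=RWBR B=BRYB L=YOOO
After move 4 (U'): U=OWBW F=YOGW R=GGBR B=RWYB L=BROO
After move 5 (R'): R=GRGB U=OYBR F=YWGW D=YOYW B=GWRB
After move 6 (F): F=GYWW U=OYOR R=BRRB D=GGYW L=BYOO
After move 7 (R'): R=RBBR U=OROG F=GYWR D=GYYW B=WWGB
Query 1: B[3] = B
Query 2: U[0] = O
Query 3: F[2] = W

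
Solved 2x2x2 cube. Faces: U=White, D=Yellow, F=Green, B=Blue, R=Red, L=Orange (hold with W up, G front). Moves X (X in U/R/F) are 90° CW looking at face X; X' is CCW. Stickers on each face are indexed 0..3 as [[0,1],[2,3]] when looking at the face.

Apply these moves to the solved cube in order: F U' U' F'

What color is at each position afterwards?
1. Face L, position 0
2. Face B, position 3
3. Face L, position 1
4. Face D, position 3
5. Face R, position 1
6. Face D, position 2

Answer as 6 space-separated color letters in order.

After move 1 (F): F=GGGG U=WWOO R=WRWR D=RRYY L=OYOY
After move 2 (U'): U=WOWO F=OYGG R=GGWR B=WRBB L=BBOY
After move 3 (U'): U=OOWW F=BBGG R=OYWR B=GGBB L=WROY
After move 4 (F'): F=BGBG U=OOOW R=RYRR D=RYYY L=WWOW
Query 1: L[0] = W
Query 2: B[3] = B
Query 3: L[1] = W
Query 4: D[3] = Y
Query 5: R[1] = Y
Query 6: D[2] = Y

Answer: W B W Y Y Y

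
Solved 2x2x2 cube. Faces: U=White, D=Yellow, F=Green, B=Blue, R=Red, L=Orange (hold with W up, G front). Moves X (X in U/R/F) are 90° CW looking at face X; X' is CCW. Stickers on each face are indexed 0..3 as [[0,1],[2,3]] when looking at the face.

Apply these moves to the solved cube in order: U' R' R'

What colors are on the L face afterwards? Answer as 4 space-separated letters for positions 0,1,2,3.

Answer: B B O O

Derivation:
After move 1 (U'): U=WWWW F=OOGG R=GGRR B=RRBB L=BBOO
After move 2 (R'): R=GRGR U=WBWR F=OWGW D=YOYG B=YRYB
After move 3 (R'): R=RRGG U=WYWY F=OBGR D=YWYW B=GROB
Query: L face = BBOO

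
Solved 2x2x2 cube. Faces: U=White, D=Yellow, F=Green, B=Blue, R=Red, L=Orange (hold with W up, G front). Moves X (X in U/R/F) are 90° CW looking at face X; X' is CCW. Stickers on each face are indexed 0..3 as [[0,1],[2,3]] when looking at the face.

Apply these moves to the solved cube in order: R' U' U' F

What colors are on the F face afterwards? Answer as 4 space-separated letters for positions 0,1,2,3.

After move 1 (R'): R=RRRR U=WBWB F=GWGW D=YGYG B=YBYB
After move 2 (U'): U=BBWW F=OOGW R=GWRR B=RRYB L=YBOO
After move 3 (U'): U=BWBW F=YBGW R=OORR B=GWYB L=RROO
After move 4 (F): F=GYWB U=BWOR R=BOWR D=ROYG L=RYOG
Query: F face = GYWB

Answer: G Y W B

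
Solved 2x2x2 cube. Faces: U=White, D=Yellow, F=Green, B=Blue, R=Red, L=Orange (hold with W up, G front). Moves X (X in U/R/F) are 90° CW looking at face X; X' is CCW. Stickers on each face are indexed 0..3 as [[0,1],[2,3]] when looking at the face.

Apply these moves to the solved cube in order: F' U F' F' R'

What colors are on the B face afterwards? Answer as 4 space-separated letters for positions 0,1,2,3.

After move 1 (F'): F=GGGG U=WWRR R=YRYR D=OOYY L=OWOW
After move 2 (U): U=RWRW F=YRGG R=BBYR B=OWBB L=GGOW
After move 3 (F'): F=RGYG U=RWBY R=OBOR D=GWYY L=GWOR
After move 4 (F'): F=GGRY U=RWOO R=WBGR D=WRYY L=GYOB
After move 5 (R'): R=BRWG U=RBOO F=GWRO D=WGYY B=YWRB
Query: B face = YWRB

Answer: Y W R B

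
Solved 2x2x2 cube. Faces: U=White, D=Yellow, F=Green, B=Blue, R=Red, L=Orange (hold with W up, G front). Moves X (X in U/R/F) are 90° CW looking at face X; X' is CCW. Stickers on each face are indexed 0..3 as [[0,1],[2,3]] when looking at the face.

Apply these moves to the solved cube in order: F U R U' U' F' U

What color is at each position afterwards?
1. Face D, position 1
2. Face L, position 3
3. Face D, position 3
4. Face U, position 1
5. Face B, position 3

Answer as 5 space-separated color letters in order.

After move 1 (F): F=GGGG U=WWOO R=WRWR D=RRYY L=OYOY
After move 2 (U): U=OWOW F=WRGG R=BBWR B=OYBB L=GGOY
After move 3 (R): R=WBRB U=OROG F=WRGY D=RBYO B=WYWB
After move 4 (U'): U=RGOO F=GGGY R=WRRB B=WBWB L=WYOY
After move 5 (U'): U=GORO F=WYGY R=GGRB B=WRWB L=WBOY
After move 6 (F'): F=YYWG U=GOGR R=BGRB D=BYYO L=WOOR
After move 7 (U): U=GGRO F=BGWG R=WRRB B=WOWB L=YYOR
Query 1: D[1] = Y
Query 2: L[3] = R
Query 3: D[3] = O
Query 4: U[1] = G
Query 5: B[3] = B

Answer: Y R O G B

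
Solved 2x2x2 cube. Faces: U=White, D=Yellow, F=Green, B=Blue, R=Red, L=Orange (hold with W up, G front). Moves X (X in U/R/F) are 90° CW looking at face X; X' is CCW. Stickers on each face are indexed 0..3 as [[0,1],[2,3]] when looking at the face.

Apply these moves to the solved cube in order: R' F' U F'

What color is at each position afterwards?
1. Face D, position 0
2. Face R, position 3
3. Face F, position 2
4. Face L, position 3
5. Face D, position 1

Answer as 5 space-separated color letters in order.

Answer: W R G R W

Derivation:
After move 1 (R'): R=RRRR U=WBWB F=GWGW D=YGYG B=YBYB
After move 2 (F'): F=WWGG U=WBRR R=GRYR D=OOYG L=OBOW
After move 3 (U): U=RWRB F=GRGG R=YBYR B=OBYB L=WWOW
After move 4 (F'): F=RGGG U=RWYY R=OBOR D=WWYG L=WBOR
Query 1: D[0] = W
Query 2: R[3] = R
Query 3: F[2] = G
Query 4: L[3] = R
Query 5: D[1] = W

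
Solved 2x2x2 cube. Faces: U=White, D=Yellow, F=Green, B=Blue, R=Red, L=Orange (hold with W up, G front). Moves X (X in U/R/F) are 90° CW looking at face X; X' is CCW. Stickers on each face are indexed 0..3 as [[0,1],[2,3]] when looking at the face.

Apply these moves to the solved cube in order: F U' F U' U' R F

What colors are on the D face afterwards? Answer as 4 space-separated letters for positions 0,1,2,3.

Answer: R O Y G

Derivation:
After move 1 (F): F=GGGG U=WWOO R=WRWR D=RRYY L=OYOY
After move 2 (U'): U=WOWO F=OYGG R=GGWR B=WRBB L=BBOY
After move 3 (F): F=GOGY U=WOYB R=WGOR D=WGYY L=BROR
After move 4 (U'): U=OBWY F=BRGY R=GOOR B=WGBB L=WROR
After move 5 (U'): U=BYOW F=WRGY R=BROR B=GOBB L=WGOR
After move 6 (R): R=OBRR U=BROY F=WGGY D=WBYG B=WOYB
After move 7 (F): F=GWYG U=BRRG R=OBYR D=ROYG L=WWOB
Query: D face = ROYG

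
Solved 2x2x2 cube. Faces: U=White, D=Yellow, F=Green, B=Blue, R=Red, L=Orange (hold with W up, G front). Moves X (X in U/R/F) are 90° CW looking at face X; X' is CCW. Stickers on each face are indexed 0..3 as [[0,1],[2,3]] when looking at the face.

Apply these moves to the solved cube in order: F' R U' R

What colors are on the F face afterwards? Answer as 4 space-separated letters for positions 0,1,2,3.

After move 1 (F'): F=GGGG U=WWRR R=YRYR D=OOYY L=OWOW
After move 2 (R): R=YYRR U=WGRG F=GOGY D=OBYB B=RBWB
After move 3 (U'): U=GGWR F=OWGY R=GORR B=YYWB L=RBOW
After move 4 (R): R=RGRO U=GWWY F=OBGB D=OWYY B=RYGB
Query: F face = OBGB

Answer: O B G B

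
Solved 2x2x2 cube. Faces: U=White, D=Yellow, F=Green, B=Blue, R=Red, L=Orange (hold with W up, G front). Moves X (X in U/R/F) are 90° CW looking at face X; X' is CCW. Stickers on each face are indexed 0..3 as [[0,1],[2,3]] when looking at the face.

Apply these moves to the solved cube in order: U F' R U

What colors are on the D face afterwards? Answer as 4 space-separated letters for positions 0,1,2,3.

After move 1 (U): U=WWWW F=RRGG R=BBRR B=OOBB L=GGOO
After move 2 (F'): F=RGRG U=WWBR R=YBYR D=GOYY L=GWOW
After move 3 (R): R=YYRB U=WGBG F=RORY D=GBYO B=ROWB
After move 4 (U): U=BWGG F=YYRY R=RORB B=GWWB L=ROOW
Query: D face = GBYO

Answer: G B Y O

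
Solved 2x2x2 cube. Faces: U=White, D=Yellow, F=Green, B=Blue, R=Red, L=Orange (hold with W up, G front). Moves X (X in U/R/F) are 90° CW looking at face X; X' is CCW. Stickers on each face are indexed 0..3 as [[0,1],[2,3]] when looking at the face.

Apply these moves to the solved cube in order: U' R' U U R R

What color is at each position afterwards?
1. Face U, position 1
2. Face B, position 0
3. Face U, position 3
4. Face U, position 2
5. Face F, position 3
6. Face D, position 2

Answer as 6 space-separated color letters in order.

Answer: O W G B O Y

Derivation:
After move 1 (U'): U=WWWW F=OOGG R=GGRR B=RRBB L=BBOO
After move 2 (R'): R=GRGR U=WBWR F=OWGW D=YOYG B=YRYB
After move 3 (U): U=WWRB F=GRGW R=YRGR B=BBYB L=OWOO
After move 4 (U): U=RWBW F=YRGW R=BBGR B=OWYB L=GROO
After move 5 (R): R=GBRB U=RRBW F=YOGG D=YYYO B=WWWB
After move 6 (R): R=RGBB U=ROBG F=YYGO D=YWYW B=WWRB
Query 1: U[1] = O
Query 2: B[0] = W
Query 3: U[3] = G
Query 4: U[2] = B
Query 5: F[3] = O
Query 6: D[2] = Y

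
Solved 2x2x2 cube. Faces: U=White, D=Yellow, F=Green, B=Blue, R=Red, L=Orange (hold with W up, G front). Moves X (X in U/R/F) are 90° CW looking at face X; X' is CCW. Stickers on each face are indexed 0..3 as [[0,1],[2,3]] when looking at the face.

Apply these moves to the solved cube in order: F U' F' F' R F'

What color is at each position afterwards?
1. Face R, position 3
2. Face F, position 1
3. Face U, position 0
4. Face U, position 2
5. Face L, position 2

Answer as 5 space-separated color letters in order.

After move 1 (F): F=GGGG U=WWOO R=WRWR D=RRYY L=OYOY
After move 2 (U'): U=WOWO F=OYGG R=GGWR B=WRBB L=BBOY
After move 3 (F'): F=YGOG U=WOGW R=RGRR D=BYYY L=BOOW
After move 4 (F'): F=GGYO U=WORR R=YGBR D=OWYY L=BWOG
After move 5 (R): R=BYRG U=WGRO F=GWYY D=OBYW B=RROB
After move 6 (F'): F=WYGY U=WGBR R=BYOG D=WGYW L=BOOR
Query 1: R[3] = G
Query 2: F[1] = Y
Query 3: U[0] = W
Query 4: U[2] = B
Query 5: L[2] = O

Answer: G Y W B O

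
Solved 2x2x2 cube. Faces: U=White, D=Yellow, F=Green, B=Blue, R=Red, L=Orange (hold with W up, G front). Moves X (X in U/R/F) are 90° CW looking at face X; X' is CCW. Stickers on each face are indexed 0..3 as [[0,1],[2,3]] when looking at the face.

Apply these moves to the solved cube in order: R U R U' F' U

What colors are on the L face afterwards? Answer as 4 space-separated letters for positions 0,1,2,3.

Answer: Y B O W

Derivation:
After move 1 (R): R=RRRR U=WGWG F=GYGY D=YBYB B=WBWB
After move 2 (U): U=WWGG F=RRGY R=WBRR B=OOWB L=GYOO
After move 3 (R): R=RWRB U=WRGY F=RBGB D=YWYO B=GOWB
After move 4 (U'): U=RYWG F=GYGB R=RBRB B=RWWB L=GOOO
After move 5 (F'): F=YBGG U=RYRR R=WBYB D=OOYO L=GGOW
After move 6 (U): U=RRRY F=WBGG R=RWYB B=GGWB L=YBOW
Query: L face = YBOW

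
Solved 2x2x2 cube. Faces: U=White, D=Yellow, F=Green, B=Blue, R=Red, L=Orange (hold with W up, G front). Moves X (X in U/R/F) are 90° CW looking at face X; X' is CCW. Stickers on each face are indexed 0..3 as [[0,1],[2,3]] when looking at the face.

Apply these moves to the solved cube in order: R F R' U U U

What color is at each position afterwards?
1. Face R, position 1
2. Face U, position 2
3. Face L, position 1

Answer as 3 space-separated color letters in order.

After move 1 (R): R=RRRR U=WGWG F=GYGY D=YBYB B=WBWB
After move 2 (F): F=GGYY U=WGOO R=WRGR D=RRYB L=OYOB
After move 3 (R'): R=RRWG U=WWOW F=GGYO D=RGYY B=BBRB
After move 4 (U): U=OWWW F=RRYO R=BBWG B=OYRB L=GGOB
After move 5 (U): U=WOWW F=BBYO R=OYWG B=GGRB L=RROB
After move 6 (U): U=WWWO F=OYYO R=GGWG B=RRRB L=BBOB
Query 1: R[1] = G
Query 2: U[2] = W
Query 3: L[1] = B

Answer: G W B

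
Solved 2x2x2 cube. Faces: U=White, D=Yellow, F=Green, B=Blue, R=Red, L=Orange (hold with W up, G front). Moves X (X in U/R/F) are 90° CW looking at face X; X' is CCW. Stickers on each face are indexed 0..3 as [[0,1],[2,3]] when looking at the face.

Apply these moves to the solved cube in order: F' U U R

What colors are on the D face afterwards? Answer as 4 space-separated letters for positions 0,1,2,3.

Answer: O B Y G

Derivation:
After move 1 (F'): F=GGGG U=WWRR R=YRYR D=OOYY L=OWOW
After move 2 (U): U=RWRW F=YRGG R=BBYR B=OWBB L=GGOW
After move 3 (U): U=RRWW F=BBGG R=OWYR B=GGBB L=YROW
After move 4 (R): R=YORW U=RBWG F=BOGY D=OBYG B=WGRB
Query: D face = OBYG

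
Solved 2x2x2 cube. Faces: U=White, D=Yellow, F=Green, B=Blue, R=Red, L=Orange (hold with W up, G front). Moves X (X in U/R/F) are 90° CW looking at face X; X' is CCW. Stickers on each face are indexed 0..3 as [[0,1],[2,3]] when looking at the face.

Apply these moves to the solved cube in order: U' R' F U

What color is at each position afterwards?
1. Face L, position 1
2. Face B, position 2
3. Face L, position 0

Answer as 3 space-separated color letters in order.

Answer: O Y G

Derivation:
After move 1 (U'): U=WWWW F=OOGG R=GGRR B=RRBB L=BBOO
After move 2 (R'): R=GRGR U=WBWR F=OWGW D=YOYG B=YRYB
After move 3 (F): F=GOWW U=WBOB R=WRRR D=GGYG L=BYOO
After move 4 (U): U=OWBB F=WRWW R=YRRR B=BYYB L=GOOO
Query 1: L[1] = O
Query 2: B[2] = Y
Query 3: L[0] = G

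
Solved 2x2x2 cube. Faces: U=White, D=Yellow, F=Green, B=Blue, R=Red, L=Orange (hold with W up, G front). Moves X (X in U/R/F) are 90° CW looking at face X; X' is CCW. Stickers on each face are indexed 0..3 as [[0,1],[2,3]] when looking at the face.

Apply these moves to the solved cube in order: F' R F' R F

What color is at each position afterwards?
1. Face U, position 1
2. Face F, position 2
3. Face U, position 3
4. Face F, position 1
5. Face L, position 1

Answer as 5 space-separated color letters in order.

After move 1 (F'): F=GGGG U=WWRR R=YRYR D=OOYY L=OWOW
After move 2 (R): R=YYRR U=WGRG F=GOGY D=OBYB B=RBWB
After move 3 (F'): F=OYGG U=WGYR R=BYOR D=WWYB L=OGOR
After move 4 (R): R=OBRY U=WYYG F=OWGB D=WWYR B=RBGB
After move 5 (F): F=GOBW U=WYRG R=YBGY D=ROYR L=OWOW
Query 1: U[1] = Y
Query 2: F[2] = B
Query 3: U[3] = G
Query 4: F[1] = O
Query 5: L[1] = W

Answer: Y B G O W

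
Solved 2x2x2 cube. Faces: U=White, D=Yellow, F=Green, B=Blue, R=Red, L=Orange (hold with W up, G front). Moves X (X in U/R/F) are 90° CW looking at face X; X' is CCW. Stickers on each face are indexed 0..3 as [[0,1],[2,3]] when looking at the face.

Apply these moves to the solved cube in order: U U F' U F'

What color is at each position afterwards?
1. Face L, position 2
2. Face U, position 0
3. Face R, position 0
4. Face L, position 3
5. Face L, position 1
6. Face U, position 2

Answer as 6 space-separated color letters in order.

Answer: O O O R W G

Derivation:
After move 1 (U): U=WWWW F=RRGG R=BBRR B=OOBB L=GGOO
After move 2 (U): U=WWWW F=BBGG R=OORR B=GGBB L=RROO
After move 3 (F'): F=BGBG U=WWOR R=YOYR D=ROYY L=RWOW
After move 4 (U): U=OWRW F=YOBG R=GGYR B=RWBB L=BGOW
After move 5 (F'): F=OGYB U=OWGY R=OGRR D=GWYY L=BWOR
Query 1: L[2] = O
Query 2: U[0] = O
Query 3: R[0] = O
Query 4: L[3] = R
Query 5: L[1] = W
Query 6: U[2] = G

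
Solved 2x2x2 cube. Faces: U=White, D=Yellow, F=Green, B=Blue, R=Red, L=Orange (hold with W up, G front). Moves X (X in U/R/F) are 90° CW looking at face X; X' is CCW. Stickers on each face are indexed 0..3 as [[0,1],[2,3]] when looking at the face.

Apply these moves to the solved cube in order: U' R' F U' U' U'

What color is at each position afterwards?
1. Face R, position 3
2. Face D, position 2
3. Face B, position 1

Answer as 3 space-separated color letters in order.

After move 1 (U'): U=WWWW F=OOGG R=GGRR B=RRBB L=BBOO
After move 2 (R'): R=GRGR U=WBWR F=OWGW D=YOYG B=YRYB
After move 3 (F): F=GOWW U=WBOB R=WRRR D=GGYG L=BYOO
After move 4 (U'): U=BBWO F=BYWW R=GORR B=WRYB L=YROO
After move 5 (U'): U=BOBW F=YRWW R=BYRR B=GOYB L=WROO
After move 6 (U'): U=OWBB F=WRWW R=YRRR B=BYYB L=GOOO
Query 1: R[3] = R
Query 2: D[2] = Y
Query 3: B[1] = Y

Answer: R Y Y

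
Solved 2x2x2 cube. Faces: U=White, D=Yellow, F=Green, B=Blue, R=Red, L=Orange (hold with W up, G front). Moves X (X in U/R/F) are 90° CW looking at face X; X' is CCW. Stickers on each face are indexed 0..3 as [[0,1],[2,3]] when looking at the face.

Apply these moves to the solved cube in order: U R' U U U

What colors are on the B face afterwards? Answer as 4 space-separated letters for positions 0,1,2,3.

After move 1 (U): U=WWWW F=RRGG R=BBRR B=OOBB L=GGOO
After move 2 (R'): R=BRBR U=WBWO F=RWGW D=YRYG B=YOYB
After move 3 (U): U=WWOB F=BRGW R=YOBR B=GGYB L=RWOO
After move 4 (U): U=OWBW F=YOGW R=GGBR B=RWYB L=BROO
After move 5 (U): U=BOWW F=GGGW R=RWBR B=BRYB L=YOOO
Query: B face = BRYB

Answer: B R Y B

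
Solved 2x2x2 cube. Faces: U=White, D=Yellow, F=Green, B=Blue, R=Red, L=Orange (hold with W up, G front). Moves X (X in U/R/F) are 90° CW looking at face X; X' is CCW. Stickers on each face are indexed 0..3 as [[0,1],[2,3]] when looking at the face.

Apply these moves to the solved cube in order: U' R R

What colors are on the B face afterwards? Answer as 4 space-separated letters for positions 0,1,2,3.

Answer: G R O B

Derivation:
After move 1 (U'): U=WWWW F=OOGG R=GGRR B=RRBB L=BBOO
After move 2 (R): R=RGRG U=WOWG F=OYGY D=YBYR B=WRWB
After move 3 (R): R=RRGG U=WYWY F=OBGR D=YWYW B=GROB
Query: B face = GROB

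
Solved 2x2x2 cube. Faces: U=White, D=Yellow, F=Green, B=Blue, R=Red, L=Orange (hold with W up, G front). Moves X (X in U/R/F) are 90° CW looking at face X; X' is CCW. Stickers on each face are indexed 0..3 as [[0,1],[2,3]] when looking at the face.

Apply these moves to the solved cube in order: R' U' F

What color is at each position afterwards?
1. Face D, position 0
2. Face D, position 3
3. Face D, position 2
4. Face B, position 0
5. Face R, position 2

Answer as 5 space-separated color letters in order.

After move 1 (R'): R=RRRR U=WBWB F=GWGW D=YGYG B=YBYB
After move 2 (U'): U=BBWW F=OOGW R=GWRR B=RRYB L=YBOO
After move 3 (F): F=GOWO U=BBOB R=WWWR D=RGYG L=YYOG
Query 1: D[0] = R
Query 2: D[3] = G
Query 3: D[2] = Y
Query 4: B[0] = R
Query 5: R[2] = W

Answer: R G Y R W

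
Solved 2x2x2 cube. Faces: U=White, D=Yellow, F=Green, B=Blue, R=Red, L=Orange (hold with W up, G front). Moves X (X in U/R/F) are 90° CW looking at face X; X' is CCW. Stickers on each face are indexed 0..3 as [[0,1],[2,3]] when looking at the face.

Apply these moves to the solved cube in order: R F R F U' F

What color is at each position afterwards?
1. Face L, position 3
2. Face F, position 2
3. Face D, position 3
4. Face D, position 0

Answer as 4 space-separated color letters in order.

Answer: G R W Y

Derivation:
After move 1 (R): R=RRRR U=WGWG F=GYGY D=YBYB B=WBWB
After move 2 (F): F=GGYY U=WGOO R=WRGR D=RRYB L=OYOB
After move 3 (R): R=GWRR U=WGOY F=GRYB D=RWYW B=OBGB
After move 4 (F): F=YGBR U=WGBY R=OWYR D=RGYW L=OROW
After move 5 (U'): U=GYWB F=ORBR R=YGYR B=OWGB L=OBOW
After move 6 (F): F=BORR U=GYWB R=WGBR D=YYYW L=OROG
Query 1: L[3] = G
Query 2: F[2] = R
Query 3: D[3] = W
Query 4: D[0] = Y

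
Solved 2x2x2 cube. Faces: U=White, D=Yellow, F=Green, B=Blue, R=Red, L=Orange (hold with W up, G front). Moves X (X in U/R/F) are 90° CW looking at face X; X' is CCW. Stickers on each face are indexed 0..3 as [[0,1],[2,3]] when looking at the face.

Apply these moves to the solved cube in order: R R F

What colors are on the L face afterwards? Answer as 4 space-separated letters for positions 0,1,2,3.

After move 1 (R): R=RRRR U=WGWG F=GYGY D=YBYB B=WBWB
After move 2 (R): R=RRRR U=WYWY F=GBGB D=YWYW B=GBGB
After move 3 (F): F=GGBB U=WYOO R=WRYR D=RRYW L=OYOW
Query: L face = OYOW

Answer: O Y O W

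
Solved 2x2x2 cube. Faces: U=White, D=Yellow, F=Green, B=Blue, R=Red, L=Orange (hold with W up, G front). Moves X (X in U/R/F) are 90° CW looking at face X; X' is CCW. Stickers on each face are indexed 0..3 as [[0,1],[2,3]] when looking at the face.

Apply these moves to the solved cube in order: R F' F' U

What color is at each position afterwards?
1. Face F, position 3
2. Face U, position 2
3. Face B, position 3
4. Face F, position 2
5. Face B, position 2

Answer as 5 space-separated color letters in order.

After move 1 (R): R=RRRR U=WGWG F=GYGY D=YBYB B=WBWB
After move 2 (F'): F=YYGG U=WGRR R=BRYR D=OOYB L=OGOW
After move 3 (F'): F=YGYG U=WGBY R=OROR D=GWYB L=OROR
After move 4 (U): U=BWYG F=ORYG R=WBOR B=ORWB L=YGOR
Query 1: F[3] = G
Query 2: U[2] = Y
Query 3: B[3] = B
Query 4: F[2] = Y
Query 5: B[2] = W

Answer: G Y B Y W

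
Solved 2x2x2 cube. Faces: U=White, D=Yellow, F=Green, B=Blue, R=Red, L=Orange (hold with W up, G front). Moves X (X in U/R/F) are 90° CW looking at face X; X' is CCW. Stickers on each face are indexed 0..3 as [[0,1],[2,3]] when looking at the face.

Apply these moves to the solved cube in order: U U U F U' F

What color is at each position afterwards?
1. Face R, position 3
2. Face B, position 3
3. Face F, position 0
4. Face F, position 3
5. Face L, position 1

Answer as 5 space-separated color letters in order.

After move 1 (U): U=WWWW F=RRGG R=BBRR B=OOBB L=GGOO
After move 2 (U): U=WWWW F=BBGG R=OORR B=GGBB L=RROO
After move 3 (U): U=WWWW F=OOGG R=GGRR B=RRBB L=BBOO
After move 4 (F): F=GOGO U=WWOB R=WGWR D=RGYY L=BYOY
After move 5 (U'): U=WBWO F=BYGO R=GOWR B=WGBB L=RROY
After move 6 (F): F=GBOY U=WBYR R=WOOR D=WGYY L=RROG
Query 1: R[3] = R
Query 2: B[3] = B
Query 3: F[0] = G
Query 4: F[3] = Y
Query 5: L[1] = R

Answer: R B G Y R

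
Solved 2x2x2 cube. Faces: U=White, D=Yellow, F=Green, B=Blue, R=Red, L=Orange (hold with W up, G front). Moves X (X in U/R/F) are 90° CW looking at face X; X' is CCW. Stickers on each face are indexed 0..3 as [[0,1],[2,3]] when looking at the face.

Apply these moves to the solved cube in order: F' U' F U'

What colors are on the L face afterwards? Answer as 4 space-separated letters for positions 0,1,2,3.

Answer: Y R O O

Derivation:
After move 1 (F'): F=GGGG U=WWRR R=YRYR D=OOYY L=OWOW
After move 2 (U'): U=WRWR F=OWGG R=GGYR B=YRBB L=BBOW
After move 3 (F): F=GOGW U=WRWB R=WGRR D=YGYY L=BOOO
After move 4 (U'): U=RBWW F=BOGW R=GORR B=WGBB L=YROO
Query: L face = YROO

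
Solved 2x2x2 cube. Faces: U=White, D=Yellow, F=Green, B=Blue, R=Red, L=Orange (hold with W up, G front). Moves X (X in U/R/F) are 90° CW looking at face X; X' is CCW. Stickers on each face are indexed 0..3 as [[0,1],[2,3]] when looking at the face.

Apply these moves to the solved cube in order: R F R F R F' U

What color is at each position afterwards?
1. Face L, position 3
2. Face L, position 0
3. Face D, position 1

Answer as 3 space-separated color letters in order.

After move 1 (R): R=RRRR U=WGWG F=GYGY D=YBYB B=WBWB
After move 2 (F): F=GGYY U=WGOO R=WRGR D=RRYB L=OYOB
After move 3 (R): R=GWRR U=WGOY F=GRYB D=RWYW B=OBGB
After move 4 (F): F=YGBR U=WGBY R=OWYR D=RGYW L=OROW
After move 5 (R): R=YORW U=WGBR F=YGBW D=RGYO B=YBGB
After move 6 (F'): F=GWYB U=WGYR R=GORW D=RWYO L=OROB
After move 7 (U): U=YWRG F=GOYB R=YBRW B=ORGB L=GWOB
Query 1: L[3] = B
Query 2: L[0] = G
Query 3: D[1] = W

Answer: B G W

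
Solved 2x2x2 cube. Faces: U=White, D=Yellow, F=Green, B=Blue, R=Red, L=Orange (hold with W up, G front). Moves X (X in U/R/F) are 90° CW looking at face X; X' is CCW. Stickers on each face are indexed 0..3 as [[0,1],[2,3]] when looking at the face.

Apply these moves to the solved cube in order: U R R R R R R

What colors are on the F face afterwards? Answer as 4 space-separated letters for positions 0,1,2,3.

After move 1 (U): U=WWWW F=RRGG R=BBRR B=OOBB L=GGOO
After move 2 (R): R=RBRB U=WRWG F=RYGY D=YBYO B=WOWB
After move 3 (R): R=RRBB U=WYWY F=RBGO D=YWYW B=GORB
After move 4 (R): R=BRBR U=WBWO F=RWGW D=YRYG B=YOYB
After move 5 (R): R=BBRR U=WWWW F=RRGG D=YYYY B=OOBB
After move 6 (R): R=RBRB U=WRWG F=RYGY D=YBYO B=WOWB
After move 7 (R): R=RRBB U=WYWY F=RBGO D=YWYW B=GORB
Query: F face = RBGO

Answer: R B G O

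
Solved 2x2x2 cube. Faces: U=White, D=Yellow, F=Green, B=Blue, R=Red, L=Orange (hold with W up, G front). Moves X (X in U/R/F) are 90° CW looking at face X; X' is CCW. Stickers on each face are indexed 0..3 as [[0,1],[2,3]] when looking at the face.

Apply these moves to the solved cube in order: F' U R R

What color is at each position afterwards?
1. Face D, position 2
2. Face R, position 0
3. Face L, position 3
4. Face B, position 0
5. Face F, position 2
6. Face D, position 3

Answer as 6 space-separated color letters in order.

After move 1 (F'): F=GGGG U=WWRR R=YRYR D=OOYY L=OWOW
After move 2 (U): U=RWRW F=YRGG R=BBYR B=OWBB L=GGOW
After move 3 (R): R=YBRB U=RRRG F=YOGY D=OBYO B=WWWB
After move 4 (R): R=RYBB U=RORY F=YBGO D=OWYW B=GWRB
Query 1: D[2] = Y
Query 2: R[0] = R
Query 3: L[3] = W
Query 4: B[0] = G
Query 5: F[2] = G
Query 6: D[3] = W

Answer: Y R W G G W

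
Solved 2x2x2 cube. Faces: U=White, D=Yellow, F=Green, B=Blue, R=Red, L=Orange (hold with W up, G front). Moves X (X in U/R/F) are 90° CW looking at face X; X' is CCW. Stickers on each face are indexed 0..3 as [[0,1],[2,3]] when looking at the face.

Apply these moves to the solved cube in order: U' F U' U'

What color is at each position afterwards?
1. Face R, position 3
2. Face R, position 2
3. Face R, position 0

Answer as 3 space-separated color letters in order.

Answer: R W B

Derivation:
After move 1 (U'): U=WWWW F=OOGG R=GGRR B=RRBB L=BBOO
After move 2 (F): F=GOGO U=WWOB R=WGWR D=RGYY L=BYOY
After move 3 (U'): U=WBWO F=BYGO R=GOWR B=WGBB L=RROY
After move 4 (U'): U=BOWW F=RRGO R=BYWR B=GOBB L=WGOY
Query 1: R[3] = R
Query 2: R[2] = W
Query 3: R[0] = B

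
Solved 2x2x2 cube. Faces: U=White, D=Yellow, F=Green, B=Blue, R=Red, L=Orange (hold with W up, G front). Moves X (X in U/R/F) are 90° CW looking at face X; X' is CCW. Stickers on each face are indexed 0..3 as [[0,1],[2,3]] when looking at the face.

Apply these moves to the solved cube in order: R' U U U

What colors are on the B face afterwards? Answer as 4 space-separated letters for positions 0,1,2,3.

Answer: R R Y B

Derivation:
After move 1 (R'): R=RRRR U=WBWB F=GWGW D=YGYG B=YBYB
After move 2 (U): U=WWBB F=RRGW R=YBRR B=OOYB L=GWOO
After move 3 (U): U=BWBW F=YBGW R=OORR B=GWYB L=RROO
After move 4 (U): U=BBWW F=OOGW R=GWRR B=RRYB L=YBOO
Query: B face = RRYB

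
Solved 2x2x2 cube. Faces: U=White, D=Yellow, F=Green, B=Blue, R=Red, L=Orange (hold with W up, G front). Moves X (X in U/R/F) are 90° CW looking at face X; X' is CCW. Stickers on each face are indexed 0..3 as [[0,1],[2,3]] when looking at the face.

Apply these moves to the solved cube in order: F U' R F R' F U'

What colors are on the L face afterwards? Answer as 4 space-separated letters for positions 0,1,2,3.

After move 1 (F): F=GGGG U=WWOO R=WRWR D=RRYY L=OYOY
After move 2 (U'): U=WOWO F=OYGG R=GGWR B=WRBB L=BBOY
After move 3 (R): R=WGRG U=WYWG F=ORGY D=RBYW B=OROB
After move 4 (F): F=GOYR U=WYYB R=WGGG D=RWYW L=BROB
After move 5 (R'): R=GGWG U=WOYO F=GYYB D=ROYR B=WRWB
After move 6 (F): F=YGBY U=WOBR R=YGOG D=WGYR L=BROO
After move 7 (U'): U=ORWB F=BRBY R=YGOG B=YGWB L=WROO
Query: L face = WROO

Answer: W R O O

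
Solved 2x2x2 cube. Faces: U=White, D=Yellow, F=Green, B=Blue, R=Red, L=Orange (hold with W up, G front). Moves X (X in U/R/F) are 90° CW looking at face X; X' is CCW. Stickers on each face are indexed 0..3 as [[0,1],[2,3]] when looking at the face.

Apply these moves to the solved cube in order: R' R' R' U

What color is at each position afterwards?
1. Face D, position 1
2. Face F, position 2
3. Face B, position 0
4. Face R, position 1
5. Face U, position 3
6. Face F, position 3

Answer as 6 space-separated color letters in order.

Answer: B G O B G Y

Derivation:
After move 1 (R'): R=RRRR U=WBWB F=GWGW D=YGYG B=YBYB
After move 2 (R'): R=RRRR U=WYWY F=GBGB D=YWYW B=GBGB
After move 3 (R'): R=RRRR U=WGWG F=GYGY D=YBYB B=WBWB
After move 4 (U): U=WWGG F=RRGY R=WBRR B=OOWB L=GYOO
Query 1: D[1] = B
Query 2: F[2] = G
Query 3: B[0] = O
Query 4: R[1] = B
Query 5: U[3] = G
Query 6: F[3] = Y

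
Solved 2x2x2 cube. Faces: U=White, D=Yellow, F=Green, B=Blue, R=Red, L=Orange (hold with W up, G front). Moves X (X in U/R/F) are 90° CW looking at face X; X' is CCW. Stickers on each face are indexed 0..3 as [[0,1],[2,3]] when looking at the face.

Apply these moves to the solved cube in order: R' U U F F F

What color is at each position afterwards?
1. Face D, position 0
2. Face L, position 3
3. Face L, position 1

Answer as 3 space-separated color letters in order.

Answer: R B W

Derivation:
After move 1 (R'): R=RRRR U=WBWB F=GWGW D=YGYG B=YBYB
After move 2 (U): U=WWBB F=RRGW R=YBRR B=OOYB L=GWOO
After move 3 (U): U=BWBW F=YBGW R=OORR B=GWYB L=RROO
After move 4 (F): F=GYWB U=BWOR R=BOWR D=ROYG L=RYOG
After move 5 (F): F=WGBY U=BWGY R=OORR D=WBYG L=RROO
After move 6 (F): F=BWYG U=BWOR R=GOYR D=ROYG L=RWOB
Query 1: D[0] = R
Query 2: L[3] = B
Query 3: L[1] = W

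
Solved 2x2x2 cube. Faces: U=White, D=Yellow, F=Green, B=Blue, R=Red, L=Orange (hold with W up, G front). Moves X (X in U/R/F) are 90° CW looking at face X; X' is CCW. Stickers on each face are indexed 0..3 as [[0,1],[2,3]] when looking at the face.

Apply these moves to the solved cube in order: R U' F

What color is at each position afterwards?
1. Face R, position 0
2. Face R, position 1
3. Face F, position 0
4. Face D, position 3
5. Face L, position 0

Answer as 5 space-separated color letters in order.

Answer: W Y G B W

Derivation:
After move 1 (R): R=RRRR U=WGWG F=GYGY D=YBYB B=WBWB
After move 2 (U'): U=GGWW F=OOGY R=GYRR B=RRWB L=WBOO
After move 3 (F): F=GOYO U=GGOB R=WYWR D=RGYB L=WYOB
Query 1: R[0] = W
Query 2: R[1] = Y
Query 3: F[0] = G
Query 4: D[3] = B
Query 5: L[0] = W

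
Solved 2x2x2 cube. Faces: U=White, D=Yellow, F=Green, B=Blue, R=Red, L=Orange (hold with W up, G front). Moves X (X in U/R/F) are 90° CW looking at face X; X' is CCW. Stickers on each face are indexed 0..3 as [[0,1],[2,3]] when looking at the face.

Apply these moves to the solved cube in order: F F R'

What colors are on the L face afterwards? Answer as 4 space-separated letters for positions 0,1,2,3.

Answer: O R O R

Derivation:
After move 1 (F): F=GGGG U=WWOO R=WRWR D=RRYY L=OYOY
After move 2 (F): F=GGGG U=WWYY R=OROR D=WWYY L=OROR
After move 3 (R'): R=RROO U=WBYB F=GWGY D=WGYG B=YBWB
Query: L face = OROR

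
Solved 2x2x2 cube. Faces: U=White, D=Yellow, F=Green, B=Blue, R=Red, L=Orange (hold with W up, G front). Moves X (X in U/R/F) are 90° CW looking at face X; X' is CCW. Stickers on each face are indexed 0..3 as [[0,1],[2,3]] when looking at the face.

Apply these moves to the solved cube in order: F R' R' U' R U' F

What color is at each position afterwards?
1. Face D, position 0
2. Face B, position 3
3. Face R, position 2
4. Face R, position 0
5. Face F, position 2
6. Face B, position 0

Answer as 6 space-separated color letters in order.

After move 1 (F): F=GGGG U=WWOO R=WRWR D=RRYY L=OYOY
After move 2 (R'): R=RRWW U=WBOB F=GWGO D=RGYG B=YBRB
After move 3 (R'): R=RWRW U=WROY F=GBGB D=RWYO B=GBGB
After move 4 (U'): U=RYWO F=OYGB R=GBRW B=RWGB L=GBOY
After move 5 (R): R=RGWB U=RYWB F=OWGO D=RGYR B=OWYB
After move 6 (U'): U=YBRW F=GBGO R=OWWB B=RGYB L=OWOY
After move 7 (F): F=GGOB U=YBYW R=RWWB D=WOYR L=OROG
Query 1: D[0] = W
Query 2: B[3] = B
Query 3: R[2] = W
Query 4: R[0] = R
Query 5: F[2] = O
Query 6: B[0] = R

Answer: W B W R O R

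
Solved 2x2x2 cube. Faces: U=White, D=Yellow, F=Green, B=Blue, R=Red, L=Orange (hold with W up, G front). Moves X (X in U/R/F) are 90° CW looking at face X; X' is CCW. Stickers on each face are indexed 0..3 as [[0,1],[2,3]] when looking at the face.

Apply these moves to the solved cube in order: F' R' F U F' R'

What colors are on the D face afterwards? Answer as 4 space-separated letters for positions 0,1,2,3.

After move 1 (F'): F=GGGG U=WWRR R=YRYR D=OOYY L=OWOW
After move 2 (R'): R=RRYY U=WBRB F=GWGR D=OGYG B=YBOB
After move 3 (F): F=GGRW U=WBWW R=RRBY D=YRYG L=OOOG
After move 4 (U): U=WWWB F=RRRW R=YBBY B=OOOB L=GGOG
After move 5 (F'): F=RWRR U=WWYB R=RBYY D=GGYG L=GBOW
After move 6 (R'): R=BYRY U=WOYO F=RWRB D=GWYR B=GOGB
Query: D face = GWYR

Answer: G W Y R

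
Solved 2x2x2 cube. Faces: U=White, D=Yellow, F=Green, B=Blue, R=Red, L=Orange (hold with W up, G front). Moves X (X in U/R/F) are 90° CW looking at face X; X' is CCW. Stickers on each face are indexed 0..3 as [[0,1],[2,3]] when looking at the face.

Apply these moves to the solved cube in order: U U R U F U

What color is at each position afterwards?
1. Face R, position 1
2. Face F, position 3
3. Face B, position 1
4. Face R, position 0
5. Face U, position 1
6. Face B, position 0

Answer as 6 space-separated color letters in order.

After move 1 (U): U=WWWW F=RRGG R=BBRR B=OOBB L=GGOO
After move 2 (U): U=WWWW F=BBGG R=OORR B=GGBB L=RROO
After move 3 (R): R=RORO U=WBWG F=BYGY D=YBYG B=WGWB
After move 4 (U): U=WWGB F=ROGY R=WGRO B=RRWB L=BYOO
After move 5 (F): F=GRYO U=WWOY R=GGBO D=RWYG L=BYOB
After move 6 (U): U=OWYW F=GGYO R=RRBO B=BYWB L=GROB
Query 1: R[1] = R
Query 2: F[3] = O
Query 3: B[1] = Y
Query 4: R[0] = R
Query 5: U[1] = W
Query 6: B[0] = B

Answer: R O Y R W B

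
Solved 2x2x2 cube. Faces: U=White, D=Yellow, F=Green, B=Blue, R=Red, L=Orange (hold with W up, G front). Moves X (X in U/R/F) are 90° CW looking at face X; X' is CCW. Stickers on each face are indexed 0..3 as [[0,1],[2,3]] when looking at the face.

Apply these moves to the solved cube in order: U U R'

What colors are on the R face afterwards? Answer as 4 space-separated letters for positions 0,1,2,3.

Answer: O R O R

Derivation:
After move 1 (U): U=WWWW F=RRGG R=BBRR B=OOBB L=GGOO
After move 2 (U): U=WWWW F=BBGG R=OORR B=GGBB L=RROO
After move 3 (R'): R=OROR U=WBWG F=BWGW D=YBYG B=YGYB
Query: R face = OROR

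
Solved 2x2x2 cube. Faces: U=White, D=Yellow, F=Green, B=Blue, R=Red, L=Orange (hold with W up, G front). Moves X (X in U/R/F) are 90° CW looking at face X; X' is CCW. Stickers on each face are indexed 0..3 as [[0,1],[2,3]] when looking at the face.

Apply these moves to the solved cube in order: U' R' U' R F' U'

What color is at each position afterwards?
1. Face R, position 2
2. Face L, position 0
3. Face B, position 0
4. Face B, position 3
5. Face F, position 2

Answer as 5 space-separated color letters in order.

After move 1 (U'): U=WWWW F=OOGG R=GGRR B=RRBB L=BBOO
After move 2 (R'): R=GRGR U=WBWR F=OWGW D=YOYG B=YRYB
After move 3 (U'): U=BRWW F=BBGW R=OWGR B=GRYB L=YROO
After move 4 (R): R=GORW U=BBWW F=BOGG D=YYYG B=WRRB
After move 5 (F'): F=OGBG U=BBGR R=YOYW D=ROYG L=YWOW
After move 6 (U'): U=BRBG F=YWBG R=OGYW B=YORB L=WROW
Query 1: R[2] = Y
Query 2: L[0] = W
Query 3: B[0] = Y
Query 4: B[3] = B
Query 5: F[2] = B

Answer: Y W Y B B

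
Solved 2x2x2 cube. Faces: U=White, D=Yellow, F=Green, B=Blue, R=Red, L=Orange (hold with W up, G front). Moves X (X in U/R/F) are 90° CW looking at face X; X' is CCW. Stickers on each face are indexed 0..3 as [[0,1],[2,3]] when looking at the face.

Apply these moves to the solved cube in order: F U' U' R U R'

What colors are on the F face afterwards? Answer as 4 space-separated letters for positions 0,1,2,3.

Answer: W O G B

Derivation:
After move 1 (F): F=GGGG U=WWOO R=WRWR D=RRYY L=OYOY
After move 2 (U'): U=WOWO F=OYGG R=GGWR B=WRBB L=BBOY
After move 3 (U'): U=OOWW F=BBGG R=OYWR B=GGBB L=WROY
After move 4 (R): R=WORY U=OBWG F=BRGY D=RBYG B=WGOB
After move 5 (U): U=WOGB F=WOGY R=WGRY B=WROB L=BROY
After move 6 (R'): R=GYWR U=WOGW F=WOGB D=ROYY B=GRBB
Query: F face = WOGB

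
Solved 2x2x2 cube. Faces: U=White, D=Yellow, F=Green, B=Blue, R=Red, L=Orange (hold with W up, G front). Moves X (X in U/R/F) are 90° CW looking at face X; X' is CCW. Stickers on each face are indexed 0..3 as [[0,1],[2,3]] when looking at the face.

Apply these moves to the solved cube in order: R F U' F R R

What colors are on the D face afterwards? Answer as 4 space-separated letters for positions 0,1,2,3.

After move 1 (R): R=RRRR U=WGWG F=GYGY D=YBYB B=WBWB
After move 2 (F): F=GGYY U=WGOO R=WRGR D=RRYB L=OYOB
After move 3 (U'): U=GOWO F=OYYY R=GGGR B=WRWB L=WBOB
After move 4 (F): F=YOYY U=GOBB R=WGOR D=GGYB L=WROR
After move 5 (R): R=OWRG U=GOBY F=YGYB D=GWYW B=BROB
After move 6 (R): R=ROGW U=GGBB F=YWYW D=GOYB B=YROB
Query: D face = GOYB

Answer: G O Y B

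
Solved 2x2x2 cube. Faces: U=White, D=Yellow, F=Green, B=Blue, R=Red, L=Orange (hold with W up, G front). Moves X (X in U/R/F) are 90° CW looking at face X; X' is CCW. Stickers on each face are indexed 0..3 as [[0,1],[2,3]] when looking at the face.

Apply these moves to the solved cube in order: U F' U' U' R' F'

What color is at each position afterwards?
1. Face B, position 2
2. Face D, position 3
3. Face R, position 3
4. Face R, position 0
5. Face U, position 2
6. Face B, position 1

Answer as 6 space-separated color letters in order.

Answer: O G Y O W G

Derivation:
After move 1 (U): U=WWWW F=RRGG R=BBRR B=OOBB L=GGOO
After move 2 (F'): F=RGRG U=WWBR R=YBYR D=GOYY L=GWOW
After move 3 (U'): U=WRWB F=GWRG R=RGYR B=YBBB L=OOOW
After move 4 (U'): U=RBWW F=OORG R=GWYR B=RGBB L=YBOW
After move 5 (R'): R=WRGY U=RBWR F=OBRW D=GOYG B=YGOB
After move 6 (F'): F=BWOR U=RBWG R=ORGY D=BWYG L=YROW
Query 1: B[2] = O
Query 2: D[3] = G
Query 3: R[3] = Y
Query 4: R[0] = O
Query 5: U[2] = W
Query 6: B[1] = G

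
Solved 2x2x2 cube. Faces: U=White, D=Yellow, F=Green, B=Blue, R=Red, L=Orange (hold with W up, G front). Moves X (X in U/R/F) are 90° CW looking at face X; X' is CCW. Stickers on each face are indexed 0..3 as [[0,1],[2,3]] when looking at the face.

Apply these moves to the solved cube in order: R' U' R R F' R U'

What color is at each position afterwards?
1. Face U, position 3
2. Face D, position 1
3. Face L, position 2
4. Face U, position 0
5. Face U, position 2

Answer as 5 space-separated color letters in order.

Answer: R O O R B

Derivation:
After move 1 (R'): R=RRRR U=WBWB F=GWGW D=YGYG B=YBYB
After move 2 (U'): U=BBWW F=OOGW R=GWRR B=RRYB L=YBOO
After move 3 (R): R=RGRW U=BOWW F=OGGG D=YYYR B=WRBB
After move 4 (R): R=RRWG U=BGWG F=OYGR D=YBYW B=WROB
After move 5 (F'): F=YROG U=BGRW R=BRYG D=BOYW L=YGOW
After move 6 (R): R=YBGR U=BRRG F=YOOW D=BOYW B=WRGB
After move 7 (U'): U=RGBR F=YGOW R=YOGR B=YBGB L=WROW
Query 1: U[3] = R
Query 2: D[1] = O
Query 3: L[2] = O
Query 4: U[0] = R
Query 5: U[2] = B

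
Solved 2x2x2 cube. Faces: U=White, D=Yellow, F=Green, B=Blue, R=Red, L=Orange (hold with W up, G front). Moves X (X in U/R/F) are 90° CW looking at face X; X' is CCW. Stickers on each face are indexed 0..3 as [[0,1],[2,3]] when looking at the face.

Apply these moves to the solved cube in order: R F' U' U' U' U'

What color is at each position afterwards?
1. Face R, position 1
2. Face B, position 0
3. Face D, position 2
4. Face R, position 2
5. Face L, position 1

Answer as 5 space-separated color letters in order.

After move 1 (R): R=RRRR U=WGWG F=GYGY D=YBYB B=WBWB
After move 2 (F'): F=YYGG U=WGRR R=BRYR D=OOYB L=OGOW
After move 3 (U'): U=GRWR F=OGGG R=YYYR B=BRWB L=WBOW
After move 4 (U'): U=RRGW F=WBGG R=OGYR B=YYWB L=BROW
After move 5 (U'): U=RWRG F=BRGG R=WBYR B=OGWB L=YYOW
After move 6 (U'): U=WGRR F=YYGG R=BRYR B=WBWB L=OGOW
Query 1: R[1] = R
Query 2: B[0] = W
Query 3: D[2] = Y
Query 4: R[2] = Y
Query 5: L[1] = G

Answer: R W Y Y G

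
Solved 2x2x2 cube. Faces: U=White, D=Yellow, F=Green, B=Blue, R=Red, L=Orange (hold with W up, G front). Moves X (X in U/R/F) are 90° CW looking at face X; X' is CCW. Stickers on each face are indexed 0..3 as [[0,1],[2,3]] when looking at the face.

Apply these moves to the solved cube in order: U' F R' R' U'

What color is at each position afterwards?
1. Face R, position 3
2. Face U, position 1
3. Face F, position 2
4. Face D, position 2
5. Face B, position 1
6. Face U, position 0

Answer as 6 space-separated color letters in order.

After move 1 (U'): U=WWWW F=OOGG R=GGRR B=RRBB L=BBOO
After move 2 (F): F=GOGO U=WWOB R=WGWR D=RGYY L=BYOY
After move 3 (R'): R=GRWW U=WBOR F=GWGB D=ROYO B=YRGB
After move 4 (R'): R=RWGW U=WGOY F=GBGR D=RWYB B=OROB
After move 5 (U'): U=GYWO F=BYGR R=GBGW B=RWOB L=OROY
Query 1: R[3] = W
Query 2: U[1] = Y
Query 3: F[2] = G
Query 4: D[2] = Y
Query 5: B[1] = W
Query 6: U[0] = G

Answer: W Y G Y W G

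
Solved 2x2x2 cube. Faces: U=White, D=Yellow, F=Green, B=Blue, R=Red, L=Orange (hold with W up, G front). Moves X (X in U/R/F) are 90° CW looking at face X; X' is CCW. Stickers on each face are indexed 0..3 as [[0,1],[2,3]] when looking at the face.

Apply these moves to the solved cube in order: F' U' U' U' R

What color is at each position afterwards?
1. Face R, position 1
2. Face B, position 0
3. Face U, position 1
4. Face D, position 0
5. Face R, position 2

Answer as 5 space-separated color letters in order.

Answer: B W R O R

Derivation:
After move 1 (F'): F=GGGG U=WWRR R=YRYR D=OOYY L=OWOW
After move 2 (U'): U=WRWR F=OWGG R=GGYR B=YRBB L=BBOW
After move 3 (U'): U=RRWW F=BBGG R=OWYR B=GGBB L=YROW
After move 4 (U'): U=RWRW F=YRGG R=BBYR B=OWBB L=GGOW
After move 5 (R): R=YBRB U=RRRG F=YOGY D=OBYO B=WWWB
Query 1: R[1] = B
Query 2: B[0] = W
Query 3: U[1] = R
Query 4: D[0] = O
Query 5: R[2] = R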